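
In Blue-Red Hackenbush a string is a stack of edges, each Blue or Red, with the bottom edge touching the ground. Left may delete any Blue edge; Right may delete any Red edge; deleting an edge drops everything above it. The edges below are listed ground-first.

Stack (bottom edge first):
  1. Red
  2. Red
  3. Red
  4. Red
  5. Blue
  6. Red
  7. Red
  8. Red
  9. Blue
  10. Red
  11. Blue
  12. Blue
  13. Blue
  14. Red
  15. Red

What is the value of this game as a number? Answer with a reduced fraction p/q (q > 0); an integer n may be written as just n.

1 of 15 · R · max L −∞ · min R 0 gives -1
2 of 15 · RR · max L −∞ · min R -1 gives -2
3 of 15 · RRR · max L −∞ · min R -2 gives -3
4 of 15 · RRRR · max L −∞ · min R -3 gives -4
5 of 15 · RRRRB · max L -4 · min R -3 gives -7/2
6 of 15 · RRRRBR · max L -4 · min R -7/2 gives -15/4
7 of 15 · RRRRBRR · max L -4 · min R -15/4 gives -31/8
8 of 15 · RRRRBRRR · max L -4 · min R -31/8 gives -63/16
9 of 15 · RRRRBRRRB · max L -63/16 · min R -31/8 gives -125/32
10 of 15 · RRRRBRRRBR · max L -63/16 · min R -125/32 gives -251/64
11 of 15 · RRRRBRRRBRB · max L -251/64 · min R -125/32 gives -501/128
12 of 15 · RRRRBRRRBRBB · max L -501/128 · min R -125/32 gives -1001/256
13 of 15 · RRRRBRRRBRBBB · max L -1001/256 · min R -125/32 gives -2001/512
14 of 15 · RRRRBRRRBRBBBR · max L -1001/256 · min R -2001/512 gives -4003/1024
15 of 15 · RRRRBRRRBRBBBRR · max L -1001/256 · min R -4003/1024 gives -8007/2048

-8007/2048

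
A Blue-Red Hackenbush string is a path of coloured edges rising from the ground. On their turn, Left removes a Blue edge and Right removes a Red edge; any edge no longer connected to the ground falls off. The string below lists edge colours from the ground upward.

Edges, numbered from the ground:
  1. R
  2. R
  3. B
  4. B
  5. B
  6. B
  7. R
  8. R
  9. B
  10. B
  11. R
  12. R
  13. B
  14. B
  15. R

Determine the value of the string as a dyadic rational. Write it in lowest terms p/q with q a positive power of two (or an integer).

-9011/8192

Build g(s[:k]) for k = 1..15, string s = R R B B B B R R B B R R B B R.
g_1 [R]  L=[∅]  R=[0]  — -1
g_2 [RR]  L=[∅]  R=[-1, 0]  — -2
g_3 [RRB]  L=[-2]  R=[-1, 0]  — -3/2
g_4 [RRBB]  L=[-2, -3/2]  R=[-1, 0]  — -5/4
g_5 [RRBBB]  L=[-2, -3/2, -5/4]  R=[-1, 0]  — -9/8
g_6 [RRBBBB]  L=[-2, -3/2, -5/4, -9/8]  R=[-1, 0]  — -17/16
g_7 [RRBBBBR]  L=[-2, -3/2, -5/4, -9/8]  R=[-17/16, -1, 0]  — -35/32
g_8 [RRBBBBRR]  L=[-2, -3/2, -5/4, -9/8]  R=[-35/32, -17/16, -1, 0]  — -71/64
g_9 [RRBBBBRRB]  L=[-2, -3/2, -5/4, -9/8, -71/64]  R=[-35/32, -17/16, -1, 0]  — -141/128
g_10 [RRBBBBRRBB]  L=[-2, -3/2, -5/4, -9/8, -71/64, -141/128]  R=[-35/32, -17/16, -1, 0]  — -281/256
g_11 [RRBBBBRRBBR]  L=[-2, -3/2, -5/4, -9/8, -71/64, -141/128]  R=[-281/256, -35/32, -17/16, -1, 0]  — -563/512
g_12 [RRBBBBRRBBRR]  L=[-2, -3/2, -5/4, -9/8, -71/64, -141/128]  R=[-563/512, -281/256, -35/32, -17/16, -1, 0]  — -1127/1024
g_13 [RRBBBBRRBBRRB]  L=[-2, -3/2, -5/4, -9/8, -71/64, -141/128, -1127/1024]  R=[-563/512, -281/256, -35/32, -17/16, -1, 0]  — -2253/2048
g_14 [RRBBBBRRBBRRBB]  L=[-2, -3/2, -5/4, -9/8, -71/64, -141/128, -1127/1024, -2253/2048]  R=[-563/512, -281/256, -35/32, -17/16, -1, 0]  — -4505/4096
g_15 [RRBBBBRRBBRRBBR]  L=[-2, -3/2, -5/4, -9/8, -71/64, -141/128, -1127/1024, -2253/2048]  R=[-4505/4096, -563/512, -281/256, -35/32, -17/16, -1, 0]  — -9011/8192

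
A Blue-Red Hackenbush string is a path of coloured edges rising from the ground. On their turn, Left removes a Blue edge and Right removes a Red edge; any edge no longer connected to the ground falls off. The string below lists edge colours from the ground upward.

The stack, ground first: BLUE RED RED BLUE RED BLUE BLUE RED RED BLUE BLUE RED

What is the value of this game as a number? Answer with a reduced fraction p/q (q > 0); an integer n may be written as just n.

B: Left { 0 }, Right { none } → simplest 1
BR: Left { 0 }, Right { 1 } → simplest 1/2
BRR: Left { 0 }, Right { 1/2 1 } → simplest 1/4
BRRB: Left { 0 1/4 }, Right { 1/2 1 } → simplest 3/8
BRRBR: Left { 0 1/4 }, Right { 3/8 1/2 1 } → simplest 5/16
BRRBRB: Left { 0 1/4 5/16 }, Right { 3/8 1/2 1 } → simplest 11/32
BRRBRBB: Left { 0 1/4 5/16 11/32 }, Right { 3/8 1/2 1 } → simplest 23/64
BRRBRBBR: Left { 0 1/4 5/16 11/32 }, Right { 23/64 3/8 1/2 1 } → simplest 45/128
BRRBRBBRR: Left { 0 1/4 5/16 11/32 }, Right { 45/128 23/64 3/8 1/2 1 } → simplest 89/256
BRRBRBBRRB: Left { 0 1/4 5/16 11/32 89/256 }, Right { 45/128 23/64 3/8 1/2 1 } → simplest 179/512
BRRBRBBRRBB: Left { 0 1/4 5/16 11/32 89/256 179/512 }, Right { 45/128 23/64 3/8 1/2 1 } → simplest 359/1024
BRRBRBBRRBBR: Left { 0 1/4 5/16 11/32 89/256 179/512 }, Right { 359/1024 45/128 23/64 3/8 1/2 1 } → simplest 717/2048

717/2048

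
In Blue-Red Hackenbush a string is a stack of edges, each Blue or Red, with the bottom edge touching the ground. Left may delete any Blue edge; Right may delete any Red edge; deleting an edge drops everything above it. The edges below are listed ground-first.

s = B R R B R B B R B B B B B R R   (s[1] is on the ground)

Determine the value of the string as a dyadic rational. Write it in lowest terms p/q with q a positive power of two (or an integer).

5881/16384

val(B) = { 0 |  } = 1
val(BR) = { 0 | 1 } = 1/2
val(BRR) = { 0 | 1/2, 1 } = 1/4
val(BRRB) = { 0, 1/4 | 1/2, 1 } = 3/8
val(BRRBR) = { 0, 1/4 | 3/8, 1/2, 1 } = 5/16
val(BRRBRB) = { 0, 1/4, 5/16 | 3/8, 1/2, 1 } = 11/32
val(BRRBRBB) = { 0, 1/4, 5/16, 11/32 | 3/8, 1/2, 1 } = 23/64
val(BRRBRBBR) = { 0, 1/4, 5/16, 11/32 | 23/64, 3/8, 1/2, 1 } = 45/128
val(BRRBRBBRB) = { 0, 1/4, 5/16, 11/32, 45/128 | 23/64, 3/8, 1/2, 1 } = 91/256
val(BRRBRBBRBB) = { 0, 1/4, 5/16, 11/32, 45/128, 91/256 | 23/64, 3/8, 1/2, 1 } = 183/512
val(BRRBRBBRBBB) = { 0, 1/4, 5/16, 11/32, 45/128, 91/256, 183/512 | 23/64, 3/8, 1/2, 1 } = 367/1024
val(BRRBRBBRBBBB) = { 0, 1/4, 5/16, 11/32, 45/128, 91/256, 183/512, 367/1024 | 23/64, 3/8, 1/2, 1 } = 735/2048
val(BRRBRBBRBBBBB) = { 0, 1/4, 5/16, 11/32, 45/128, 91/256, 183/512, 367/1024, 735/2048 | 23/64, 3/8, 1/2, 1 } = 1471/4096
val(BRRBRBBRBBBBBR) = { 0, 1/4, 5/16, 11/32, 45/128, 91/256, 183/512, 367/1024, 735/2048 | 1471/4096, 23/64, 3/8, 1/2, 1 } = 2941/8192
val(BRRBRBBRBBBBBRR) = { 0, 1/4, 5/16, 11/32, 45/128, 91/256, 183/512, 367/1024, 735/2048 | 2941/8192, 1471/4096, 23/64, 3/8, 1/2, 1 } = 5881/16384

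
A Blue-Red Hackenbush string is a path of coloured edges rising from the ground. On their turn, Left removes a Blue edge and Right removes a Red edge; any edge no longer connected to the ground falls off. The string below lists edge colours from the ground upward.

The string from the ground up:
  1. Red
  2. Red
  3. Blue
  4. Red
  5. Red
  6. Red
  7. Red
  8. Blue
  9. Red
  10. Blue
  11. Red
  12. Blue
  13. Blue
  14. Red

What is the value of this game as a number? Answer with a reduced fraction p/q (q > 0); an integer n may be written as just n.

R: Left { ∅ }, Right { 0 } = simplest -1
RR: Left { ∅ }, Right { -1; 0 } = simplest -2
RRB: Left { -2 }, Right { -1; 0 } = simplest -3/2
RRBR: Left { -2 }, Right { -3/2; -1; 0 } = simplest -7/4
RRBRR: Left { -2 }, Right { -7/4; -3/2; -1; 0 } = simplest -15/8
RRBRRR: Left { -2 }, Right { -15/8; -7/4; -3/2; -1; 0 } = simplest -31/16
RRBRRRR: Left { -2 }, Right { -31/16; -15/8; -7/4; -3/2; -1; 0 } = simplest -63/32
RRBRRRRB: Left { -2; -63/32 }, Right { -31/16; -15/8; -7/4; -3/2; -1; 0 } = simplest -125/64
RRBRRRRBR: Left { -2; -63/32 }, Right { -125/64; -31/16; -15/8; -7/4; -3/2; -1; 0 } = simplest -251/128
RRBRRRRBRB: Left { -2; -63/32; -251/128 }, Right { -125/64; -31/16; -15/8; -7/4; -3/2; -1; 0 } = simplest -501/256
RRBRRRRBRBR: Left { -2; -63/32; -251/128 }, Right { -501/256; -125/64; -31/16; -15/8; -7/4; -3/2; -1; 0 } = simplest -1003/512
RRBRRRRBRBRB: Left { -2; -63/32; -251/128; -1003/512 }, Right { -501/256; -125/64; -31/16; -15/8; -7/4; -3/2; -1; 0 } = simplest -2005/1024
RRBRRRRBRBRBB: Left { -2; -63/32; -251/128; -1003/512; -2005/1024 }, Right { -501/256; -125/64; -31/16; -15/8; -7/4; -3/2; -1; 0 } = simplest -4009/2048
RRBRRRRBRBRBBR: Left { -2; -63/32; -251/128; -1003/512; -2005/1024 }, Right { -4009/2048; -501/256; -125/64; -31/16; -15/8; -7/4; -3/2; -1; 0 } = simplest -8019/4096

-8019/4096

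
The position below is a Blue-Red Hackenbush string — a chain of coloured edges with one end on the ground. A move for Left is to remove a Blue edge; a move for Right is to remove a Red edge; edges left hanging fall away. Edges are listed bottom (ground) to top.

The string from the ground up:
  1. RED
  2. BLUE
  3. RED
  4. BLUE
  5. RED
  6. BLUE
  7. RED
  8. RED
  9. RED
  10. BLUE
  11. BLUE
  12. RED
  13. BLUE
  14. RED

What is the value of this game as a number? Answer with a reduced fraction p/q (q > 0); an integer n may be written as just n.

edge 1 of 14 (RED): { none | 0 } = -1
edge 2 of 14 (BLUE): { -1 | 0 } = -1/2
edge 3 of 14 (RED): { -1 | -1/2; 0 } = -3/4
edge 4 of 14 (BLUE): { -1; -3/4 | -1/2; 0 } = -5/8
edge 5 of 14 (RED): { -1; -3/4 | -5/8; -1/2; 0 } = -11/16
edge 6 of 14 (BLUE): { -1; -3/4; -11/16 | -5/8; -1/2; 0 } = -21/32
edge 7 of 14 (RED): { -1; -3/4; -11/16 | -21/32; -5/8; -1/2; 0 } = -43/64
edge 8 of 14 (RED): { -1; -3/4; -11/16 | -43/64; -21/32; -5/8; -1/2; 0 } = -87/128
edge 9 of 14 (RED): { -1; -3/4; -11/16 | -87/128; -43/64; -21/32; -5/8; -1/2; 0 } = -175/256
edge 10 of 14 (BLUE): { -1; -3/4; -11/16; -175/256 | -87/128; -43/64; -21/32; -5/8; -1/2; 0 } = -349/512
edge 11 of 14 (BLUE): { -1; -3/4; -11/16; -175/256; -349/512 | -87/128; -43/64; -21/32; -5/8; -1/2; 0 } = -697/1024
edge 12 of 14 (RED): { -1; -3/4; -11/16; -175/256; -349/512 | -697/1024; -87/128; -43/64; -21/32; -5/8; -1/2; 0 } = -1395/2048
edge 13 of 14 (BLUE): { -1; -3/4; -11/16; -175/256; -349/512; -1395/2048 | -697/1024; -87/128; -43/64; -21/32; -5/8; -1/2; 0 } = -2789/4096
edge 14 of 14 (RED): { -1; -3/4; -11/16; -175/256; -349/512; -1395/2048 | -2789/4096; -697/1024; -87/128; -43/64; -21/32; -5/8; -1/2; 0 } = -5579/8192

-5579/8192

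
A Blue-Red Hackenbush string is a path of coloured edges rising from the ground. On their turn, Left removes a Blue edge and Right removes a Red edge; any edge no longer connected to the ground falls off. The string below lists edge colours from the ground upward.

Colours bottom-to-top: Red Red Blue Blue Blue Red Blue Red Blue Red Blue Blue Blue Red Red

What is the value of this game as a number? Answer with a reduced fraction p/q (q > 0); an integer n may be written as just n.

-9543/8192

R: Left { — }, Right { 0 } so simplest -1
RR: Left { — }, Right { -1; 0 } so simplest -2
RRB: Left { -2 }, Right { -1; 0 } so simplest -3/2
RRBB: Left { -2; -3/2 }, Right { -1; 0 } so simplest -5/4
RRBBB: Left { -2; -3/2; -5/4 }, Right { -1; 0 } so simplest -9/8
RRBBBR: Left { -2; -3/2; -5/4 }, Right { -9/8; -1; 0 } so simplest -19/16
RRBBBRB: Left { -2; -3/2; -5/4; -19/16 }, Right { -9/8; -1; 0 } so simplest -37/32
RRBBBRBR: Left { -2; -3/2; -5/4; -19/16 }, Right { -37/32; -9/8; -1; 0 } so simplest -75/64
RRBBBRBRB: Left { -2; -3/2; -5/4; -19/16; -75/64 }, Right { -37/32; -9/8; -1; 0 } so simplest -149/128
RRBBBRBRBR: Left { -2; -3/2; -5/4; -19/16; -75/64 }, Right { -149/128; -37/32; -9/8; -1; 0 } so simplest -299/256
RRBBBRBRBRB: Left { -2; -3/2; -5/4; -19/16; -75/64; -299/256 }, Right { -149/128; -37/32; -9/8; -1; 0 } so simplest -597/512
RRBBBRBRBRBB: Left { -2; -3/2; -5/4; -19/16; -75/64; -299/256; -597/512 }, Right { -149/128; -37/32; -9/8; -1; 0 } so simplest -1193/1024
RRBBBRBRBRBBB: Left { -2; -3/2; -5/4; -19/16; -75/64; -299/256; -597/512; -1193/1024 }, Right { -149/128; -37/32; -9/8; -1; 0 } so simplest -2385/2048
RRBBBRBRBRBBBR: Left { -2; -3/2; -5/4; -19/16; -75/64; -299/256; -597/512; -1193/1024 }, Right { -2385/2048; -149/128; -37/32; -9/8; -1; 0 } so simplest -4771/4096
RRBBBRBRBRBBBRR: Left { -2; -3/2; -5/4; -19/16; -75/64; -299/256; -597/512; -1193/1024 }, Right { -4771/4096; -2385/2048; -149/128; -37/32; -9/8; -1; 0 } so simplest -9543/8192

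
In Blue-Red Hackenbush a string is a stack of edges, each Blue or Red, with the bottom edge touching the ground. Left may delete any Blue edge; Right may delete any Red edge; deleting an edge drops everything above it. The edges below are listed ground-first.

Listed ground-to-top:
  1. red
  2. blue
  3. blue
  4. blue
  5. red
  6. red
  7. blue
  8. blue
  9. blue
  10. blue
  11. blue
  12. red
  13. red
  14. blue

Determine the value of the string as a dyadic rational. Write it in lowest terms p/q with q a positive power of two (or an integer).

-1549/8192

edge 1 of 14 (red): { — | 0 } ⇒ -1
edge 2 of 14 (blue): { -1 | 0 } ⇒ -1/2
edge 3 of 14 (blue): { -1,-1/2 | 0 } ⇒ -1/4
edge 4 of 14 (blue): { -1,-1/2,-1/4 | 0 } ⇒ -1/8
edge 5 of 14 (red): { -1,-1/2,-1/4 | -1/8,0 } ⇒ -3/16
edge 6 of 14 (red): { -1,-1/2,-1/4 | -3/16,-1/8,0 } ⇒ -7/32
edge 7 of 14 (blue): { -1,-1/2,-1/4,-7/32 | -3/16,-1/8,0 } ⇒ -13/64
edge 8 of 14 (blue): { -1,-1/2,-1/4,-7/32,-13/64 | -3/16,-1/8,0 } ⇒ -25/128
edge 9 of 14 (blue): { -1,-1/2,-1/4,-7/32,-13/64,-25/128 | -3/16,-1/8,0 } ⇒ -49/256
edge 10 of 14 (blue): { -1,-1/2,-1/4,-7/32,-13/64,-25/128,-49/256 | -3/16,-1/8,0 } ⇒ -97/512
edge 11 of 14 (blue): { -1,-1/2,-1/4,-7/32,-13/64,-25/128,-49/256,-97/512 | -3/16,-1/8,0 } ⇒ -193/1024
edge 12 of 14 (red): { -1,-1/2,-1/4,-7/32,-13/64,-25/128,-49/256,-97/512 | -193/1024,-3/16,-1/8,0 } ⇒ -387/2048
edge 13 of 14 (red): { -1,-1/2,-1/4,-7/32,-13/64,-25/128,-49/256,-97/512 | -387/2048,-193/1024,-3/16,-1/8,0 } ⇒ -775/4096
edge 14 of 14 (blue): { -1,-1/2,-1/4,-7/32,-13/64,-25/128,-49/256,-97/512,-775/4096 | -387/2048,-193/1024,-3/16,-1/8,0 } ⇒ -1549/8192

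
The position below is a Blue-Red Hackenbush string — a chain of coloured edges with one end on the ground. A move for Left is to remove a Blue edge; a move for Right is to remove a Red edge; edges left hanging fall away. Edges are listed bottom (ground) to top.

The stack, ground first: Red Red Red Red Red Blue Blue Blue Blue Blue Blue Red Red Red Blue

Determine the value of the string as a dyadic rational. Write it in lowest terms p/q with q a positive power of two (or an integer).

-4125/1024

R: Left { ∅ }, Right { 0 } → simplest -1
RR: Left { ∅ }, Right { -1 0 } → simplest -2
RRR: Left { ∅ }, Right { -2 -1 0 } → simplest -3
RRRR: Left { ∅ }, Right { -3 -2 -1 0 } → simplest -4
RRRRR: Left { ∅ }, Right { -4 -3 -2 -1 0 } → simplest -5
RRRRRB: Left { -5 }, Right { -4 -3 -2 -1 0 } → simplest -9/2
RRRRRBB: Left { -5 -9/2 }, Right { -4 -3 -2 -1 0 } → simplest -17/4
RRRRRBBB: Left { -5 -9/2 -17/4 }, Right { -4 -3 -2 -1 0 } → simplest -33/8
RRRRRBBBB: Left { -5 -9/2 -17/4 -33/8 }, Right { -4 -3 -2 -1 0 } → simplest -65/16
RRRRRBBBBB: Left { -5 -9/2 -17/4 -33/8 -65/16 }, Right { -4 -3 -2 -1 0 } → simplest -129/32
RRRRRBBBBBB: Left { -5 -9/2 -17/4 -33/8 -65/16 -129/32 }, Right { -4 -3 -2 -1 0 } → simplest -257/64
RRRRRBBBBBBR: Left { -5 -9/2 -17/4 -33/8 -65/16 -129/32 }, Right { -257/64 -4 -3 -2 -1 0 } → simplest -515/128
RRRRRBBBBBBRR: Left { -5 -9/2 -17/4 -33/8 -65/16 -129/32 }, Right { -515/128 -257/64 -4 -3 -2 -1 0 } → simplest -1031/256
RRRRRBBBBBBRRR: Left { -5 -9/2 -17/4 -33/8 -65/16 -129/32 }, Right { -1031/256 -515/128 -257/64 -4 -3 -2 -1 0 } → simplest -2063/512
RRRRRBBBBBBRRRB: Left { -5 -9/2 -17/4 -33/8 -65/16 -129/32 -2063/512 }, Right { -1031/256 -515/128 -257/64 -4 -3 -2 -1 0 } → simplest -4125/1024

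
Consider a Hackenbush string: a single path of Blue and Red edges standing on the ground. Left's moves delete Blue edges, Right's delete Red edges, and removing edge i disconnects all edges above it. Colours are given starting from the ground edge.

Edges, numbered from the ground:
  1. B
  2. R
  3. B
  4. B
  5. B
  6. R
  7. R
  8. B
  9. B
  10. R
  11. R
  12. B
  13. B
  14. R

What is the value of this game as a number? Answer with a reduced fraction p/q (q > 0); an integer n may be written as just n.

7373/8192

Build G(s[:k]) for k = 1..14, string s = B R B B B R R B B R R B B R.
B: Left { 0 }, Right { (no moves) } — simplest 1
BR: Left { 0 }, Right { 1 } — simplest 1/2
BRB: Left { 0; 1/2 }, Right { 1 } — simplest 3/4
BRBB: Left { 0; 1/2; 3/4 }, Right { 1 } — simplest 7/8
BRBBB: Left { 0; 1/2; 3/4; 7/8 }, Right { 1 } — simplest 15/16
BRBBBR: Left { 0; 1/2; 3/4; 7/8 }, Right { 15/16; 1 } — simplest 29/32
BRBBBRR: Left { 0; 1/2; 3/4; 7/8 }, Right { 29/32; 15/16; 1 } — simplest 57/64
BRBBBRRB: Left { 0; 1/2; 3/4; 7/8; 57/64 }, Right { 29/32; 15/16; 1 } — simplest 115/128
BRBBBRRBB: Left { 0; 1/2; 3/4; 7/8; 57/64; 115/128 }, Right { 29/32; 15/16; 1 } — simplest 231/256
BRBBBRRBBR: Left { 0; 1/2; 3/4; 7/8; 57/64; 115/128 }, Right { 231/256; 29/32; 15/16; 1 } — simplest 461/512
BRBBBRRBBRR: Left { 0; 1/2; 3/4; 7/8; 57/64; 115/128 }, Right { 461/512; 231/256; 29/32; 15/16; 1 } — simplest 921/1024
BRBBBRRBBRRB: Left { 0; 1/2; 3/4; 7/8; 57/64; 115/128; 921/1024 }, Right { 461/512; 231/256; 29/32; 15/16; 1 } — simplest 1843/2048
BRBBBRRBBRRBB: Left { 0; 1/2; 3/4; 7/8; 57/64; 115/128; 921/1024; 1843/2048 }, Right { 461/512; 231/256; 29/32; 15/16; 1 } — simplest 3687/4096
BRBBBRRBBRRBBR: Left { 0; 1/2; 3/4; 7/8; 57/64; 115/128; 921/1024; 1843/2048 }, Right { 3687/4096; 461/512; 231/256; 29/32; 15/16; 1 } — simplest 7373/8192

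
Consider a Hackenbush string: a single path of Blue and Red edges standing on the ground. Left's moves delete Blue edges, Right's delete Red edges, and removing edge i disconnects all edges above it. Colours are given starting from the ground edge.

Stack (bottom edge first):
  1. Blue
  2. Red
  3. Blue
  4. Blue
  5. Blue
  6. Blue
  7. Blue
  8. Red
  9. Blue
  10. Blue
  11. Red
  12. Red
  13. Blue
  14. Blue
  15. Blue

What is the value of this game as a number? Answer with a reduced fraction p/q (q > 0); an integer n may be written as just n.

value_1 [B]  L=[0]  R=[(no moves)]  -> 1
value_2 [BR]  L=[0]  R=[1]  -> 1/2
value_3 [BRB]  L=[0, 1/2]  R=[1]  -> 3/4
value_4 [BRBB]  L=[0, 1/2, 3/4]  R=[1]  -> 7/8
value_5 [BRBBB]  L=[0, 1/2, 3/4, 7/8]  R=[1]  -> 15/16
value_6 [BRBBBB]  L=[0, 1/2, 3/4, 7/8, 15/16]  R=[1]  -> 31/32
value_7 [BRBBBBB]  L=[0, 1/2, 3/4, 7/8, 15/16, 31/32]  R=[1]  -> 63/64
value_8 [BRBBBBBR]  L=[0, 1/2, 3/4, 7/8, 15/16, 31/32]  R=[63/64, 1]  -> 125/128
value_9 [BRBBBBBRB]  L=[0, 1/2, 3/4, 7/8, 15/16, 31/32, 125/128]  R=[63/64, 1]  -> 251/256
value_10 [BRBBBBBRBB]  L=[0, 1/2, 3/4, 7/8, 15/16, 31/32, 125/128, 251/256]  R=[63/64, 1]  -> 503/512
value_11 [BRBBBBBRBBR]  L=[0, 1/2, 3/4, 7/8, 15/16, 31/32, 125/128, 251/256]  R=[503/512, 63/64, 1]  -> 1005/1024
value_12 [BRBBBBBRBBRR]  L=[0, 1/2, 3/4, 7/8, 15/16, 31/32, 125/128, 251/256]  R=[1005/1024, 503/512, 63/64, 1]  -> 2009/2048
value_13 [BRBBBBBRBBRRB]  L=[0, 1/2, 3/4, 7/8, 15/16, 31/32, 125/128, 251/256, 2009/2048]  R=[1005/1024, 503/512, 63/64, 1]  -> 4019/4096
value_14 [BRBBBBBRBBRRBB]  L=[0, 1/2, 3/4, 7/8, 15/16, 31/32, 125/128, 251/256, 2009/2048, 4019/4096]  R=[1005/1024, 503/512, 63/64, 1]  -> 8039/8192
value_15 [BRBBBBBRBBRRBBB]  L=[0, 1/2, 3/4, 7/8, 15/16, 31/32, 125/128, 251/256, 2009/2048, 4019/4096, 8039/8192]  R=[1005/1024, 503/512, 63/64, 1]  -> 16079/16384

16079/16384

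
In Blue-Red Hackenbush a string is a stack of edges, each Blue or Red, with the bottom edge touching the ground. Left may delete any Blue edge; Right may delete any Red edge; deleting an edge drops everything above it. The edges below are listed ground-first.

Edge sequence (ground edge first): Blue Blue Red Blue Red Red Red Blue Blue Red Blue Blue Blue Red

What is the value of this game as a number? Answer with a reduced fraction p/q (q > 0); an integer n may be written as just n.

B: Left { 0 }, Right { ∅ } gives simplest 1
BB: Left { 0,1 }, Right { ∅ } gives simplest 2
BBR: Left { 0,1 }, Right { 2 } gives simplest 3/2
BBRB: Left { 0,1,3/2 }, Right { 2 } gives simplest 7/4
BBRBR: Left { 0,1,3/2 }, Right { 7/4,2 } gives simplest 13/8
BBRBRR: Left { 0,1,3/2 }, Right { 13/8,7/4,2 } gives simplest 25/16
BBRBRRR: Left { 0,1,3/2 }, Right { 25/16,13/8,7/4,2 } gives simplest 49/32
BBRBRRRB: Left { 0,1,3/2,49/32 }, Right { 25/16,13/8,7/4,2 } gives simplest 99/64
BBRBRRRBB: Left { 0,1,3/2,49/32,99/64 }, Right { 25/16,13/8,7/4,2 } gives simplest 199/128
BBRBRRRBBR: Left { 0,1,3/2,49/32,99/64 }, Right { 199/128,25/16,13/8,7/4,2 } gives simplest 397/256
BBRBRRRBBRB: Left { 0,1,3/2,49/32,99/64,397/256 }, Right { 199/128,25/16,13/8,7/4,2 } gives simplest 795/512
BBRBRRRBBRBB: Left { 0,1,3/2,49/32,99/64,397/256,795/512 }, Right { 199/128,25/16,13/8,7/4,2 } gives simplest 1591/1024
BBRBRRRBBRBBB: Left { 0,1,3/2,49/32,99/64,397/256,795/512,1591/1024 }, Right { 199/128,25/16,13/8,7/4,2 } gives simplest 3183/2048
BBRBRRRBBRBBBR: Left { 0,1,3/2,49/32,99/64,397/256,795/512,1591/1024 }, Right { 3183/2048,199/128,25/16,13/8,7/4,2 } gives simplest 6365/4096

6365/4096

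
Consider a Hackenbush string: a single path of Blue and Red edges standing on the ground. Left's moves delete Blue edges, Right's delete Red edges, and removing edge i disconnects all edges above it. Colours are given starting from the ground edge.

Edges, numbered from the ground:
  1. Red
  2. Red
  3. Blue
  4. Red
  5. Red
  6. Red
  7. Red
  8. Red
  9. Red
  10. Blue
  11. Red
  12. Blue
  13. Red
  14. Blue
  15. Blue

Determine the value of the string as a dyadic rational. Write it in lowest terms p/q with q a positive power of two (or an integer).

Recurse on prefixes of the 15-edge string Red Red Blue Red Red Red Red Red Red Blue Red Blue Red Blue Blue:
1 of 15 · R · max L −∞ · min R 0 = -1
2 of 15 · RR · max L −∞ · min R -1 = -2
3 of 15 · RRB · max L -2 · min R -1 = -3/2
4 of 15 · RRBR · max L -2 · min R -3/2 = -7/4
5 of 15 · RRBRR · max L -2 · min R -7/4 = -15/8
6 of 15 · RRBRRR · max L -2 · min R -15/8 = -31/16
7 of 15 · RRBRRRR · max L -2 · min R -31/16 = -63/32
8 of 15 · RRBRRRRR · max L -2 · min R -63/32 = -127/64
9 of 15 · RRBRRRRRR · max L -2 · min R -127/64 = -255/128
10 of 15 · RRBRRRRRRB · max L -255/128 · min R -127/64 = -509/256
11 of 15 · RRBRRRRRRBR · max L -255/128 · min R -509/256 = -1019/512
12 of 15 · RRBRRRRRRBRB · max L -1019/512 · min R -509/256 = -2037/1024
13 of 15 · RRBRRRRRRBRBR · max L -1019/512 · min R -2037/1024 = -4075/2048
14 of 15 · RRBRRRRRRBRBRB · max L -4075/2048 · min R -2037/1024 = -8149/4096
15 of 15 · RRBRRRRRRBRBRBB · max L -8149/4096 · min R -2037/1024 = -16297/8192

-16297/8192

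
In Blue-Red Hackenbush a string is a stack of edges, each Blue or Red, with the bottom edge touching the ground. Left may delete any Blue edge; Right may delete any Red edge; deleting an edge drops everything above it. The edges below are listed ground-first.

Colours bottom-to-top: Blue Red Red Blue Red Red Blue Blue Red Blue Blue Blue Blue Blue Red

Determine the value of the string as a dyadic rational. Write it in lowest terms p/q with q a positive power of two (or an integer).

4989/16384

step 1: add Blue to get B; options L={ 0 } R={ none } so 1
step 2: add Red to get BR; options L={ 0 } R={ 1 } so 1/2
step 3: add Red to get BRR; options L={ 0 } R={ 1/2; 1 } so 1/4
step 4: add Blue to get BRRB; options L={ 0; 1/4 } R={ 1/2; 1 } so 3/8
step 5: add Red to get BRRBR; options L={ 0; 1/4 } R={ 3/8; 1/2; 1 } so 5/16
step 6: add Red to get BRRBRR; options L={ 0; 1/4 } R={ 5/16; 3/8; 1/2; 1 } so 9/32
step 7: add Blue to get BRRBRRB; options L={ 0; 1/4; 9/32 } R={ 5/16; 3/8; 1/2; 1 } so 19/64
step 8: add Blue to get BRRBRRBB; options L={ 0; 1/4; 9/32; 19/64 } R={ 5/16; 3/8; 1/2; 1 } so 39/128
step 9: add Red to get BRRBRRBBR; options L={ 0; 1/4; 9/32; 19/64 } R={ 39/128; 5/16; 3/8; 1/2; 1 } so 77/256
step 10: add Blue to get BRRBRRBBRB; options L={ 0; 1/4; 9/32; 19/64; 77/256 } R={ 39/128; 5/16; 3/8; 1/2; 1 } so 155/512
step 11: add Blue to get BRRBRRBBRBB; options L={ 0; 1/4; 9/32; 19/64; 77/256; 155/512 } R={ 39/128; 5/16; 3/8; 1/2; 1 } so 311/1024
step 12: add Blue to get BRRBRRBBRBBB; options L={ 0; 1/4; 9/32; 19/64; 77/256; 155/512; 311/1024 } R={ 39/128; 5/16; 3/8; 1/2; 1 } so 623/2048
step 13: add Blue to get BRRBRRBBRBBBB; options L={ 0; 1/4; 9/32; 19/64; 77/256; 155/512; 311/1024; 623/2048 } R={ 39/128; 5/16; 3/8; 1/2; 1 } so 1247/4096
step 14: add Blue to get BRRBRRBBRBBBBB; options L={ 0; 1/4; 9/32; 19/64; 77/256; 155/512; 311/1024; 623/2048; 1247/4096 } R={ 39/128; 5/16; 3/8; 1/2; 1 } so 2495/8192
step 15: add Red to get BRRBRRBBRBBBBBR; options L={ 0; 1/4; 9/32; 19/64; 77/256; 155/512; 311/1024; 623/2048; 1247/4096 } R={ 2495/8192; 39/128; 5/16; 3/8; 1/2; 1 } so 4989/16384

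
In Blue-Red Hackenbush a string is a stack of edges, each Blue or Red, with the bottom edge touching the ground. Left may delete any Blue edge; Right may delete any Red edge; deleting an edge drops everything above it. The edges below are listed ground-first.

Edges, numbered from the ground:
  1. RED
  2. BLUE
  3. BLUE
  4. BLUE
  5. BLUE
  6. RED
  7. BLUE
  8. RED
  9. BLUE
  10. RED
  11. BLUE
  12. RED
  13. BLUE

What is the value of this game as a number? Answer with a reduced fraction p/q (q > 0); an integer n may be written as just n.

-341/4096

Recurse on prefixes of the 13-edge string RED BLUE BLUE BLUE BLUE RED BLUE RED BLUE RED BLUE RED BLUE:
edge 1 of 13 (RED): { · | 0 } ⇒ -1
edge 2 of 13 (BLUE): { -1 | 0 } ⇒ -1/2
edge 3 of 13 (BLUE): { -1 -1/2 | 0 } ⇒ -1/4
edge 4 of 13 (BLUE): { -1 -1/2 -1/4 | 0 } ⇒ -1/8
edge 5 of 13 (BLUE): { -1 -1/2 -1/4 -1/8 | 0 } ⇒ -1/16
edge 6 of 13 (RED): { -1 -1/2 -1/4 -1/8 | -1/16 0 } ⇒ -3/32
edge 7 of 13 (BLUE): { -1 -1/2 -1/4 -1/8 -3/32 | -1/16 0 } ⇒ -5/64
edge 8 of 13 (RED): { -1 -1/2 -1/4 -1/8 -3/32 | -5/64 -1/16 0 } ⇒ -11/128
edge 9 of 13 (BLUE): { -1 -1/2 -1/4 -1/8 -3/32 -11/128 | -5/64 -1/16 0 } ⇒ -21/256
edge 10 of 13 (RED): { -1 -1/2 -1/4 -1/8 -3/32 -11/128 | -21/256 -5/64 -1/16 0 } ⇒ -43/512
edge 11 of 13 (BLUE): { -1 -1/2 -1/4 -1/8 -3/32 -11/128 -43/512 | -21/256 -5/64 -1/16 0 } ⇒ -85/1024
edge 12 of 13 (RED): { -1 -1/2 -1/4 -1/8 -3/32 -11/128 -43/512 | -85/1024 -21/256 -5/64 -1/16 0 } ⇒ -171/2048
edge 13 of 13 (BLUE): { -1 -1/2 -1/4 -1/8 -3/32 -11/128 -43/512 -171/2048 | -85/1024 -21/256 -5/64 -1/16 0 } ⇒ -341/4096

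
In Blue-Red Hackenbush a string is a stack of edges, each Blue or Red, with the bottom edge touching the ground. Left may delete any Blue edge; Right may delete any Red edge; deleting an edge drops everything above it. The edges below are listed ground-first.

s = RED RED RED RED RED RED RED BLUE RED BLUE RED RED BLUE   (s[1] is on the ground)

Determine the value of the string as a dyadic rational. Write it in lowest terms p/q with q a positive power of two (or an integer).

Recurse on prefixes of the 13-edge string RED RED RED RED RED RED RED BLUE RED BLUE RED RED BLUE:
step 1: add RED to get R; options L={  } R={ 0 } — -1
step 2: add RED to get RR; options L={  } R={ -1, 0 } — -2
step 3: add RED to get RRR; options L={  } R={ -2, -1, 0 } — -3
step 4: add RED to get RRRR; options L={  } R={ -3, -2, -1, 0 } — -4
step 5: add RED to get RRRRR; options L={  } R={ -4, -3, -2, -1, 0 } — -5
step 6: add RED to get RRRRRR; options L={  } R={ -5, -4, -3, -2, -1, 0 } — -6
step 7: add RED to get RRRRRRR; options L={  } R={ -6, -5, -4, -3, -2, -1, 0 } — -7
step 8: add BLUE to get RRRRRRRB; options L={ -7 } R={ -6, -5, -4, -3, -2, -1, 0 } — -13/2
step 9: add RED to get RRRRRRRBR; options L={ -7 } R={ -13/2, -6, -5, -4, -3, -2, -1, 0 } — -27/4
step 10: add BLUE to get RRRRRRRBRB; options L={ -7, -27/4 } R={ -13/2, -6, -5, -4, -3, -2, -1, 0 } — -53/8
step 11: add RED to get RRRRRRRBRBR; options L={ -7, -27/4 } R={ -53/8, -13/2, -6, -5, -4, -3, -2, -1, 0 } — -107/16
step 12: add RED to get RRRRRRRBRBRR; options L={ -7, -27/4 } R={ -107/16, -53/8, -13/2, -6, -5, -4, -3, -2, -1, 0 } — -215/32
step 13: add BLUE to get RRRRRRRBRBRRB; options L={ -7, -27/4, -215/32 } R={ -107/16, -53/8, -13/2, -6, -5, -4, -3, -2, -1, 0 } — -429/64

-429/64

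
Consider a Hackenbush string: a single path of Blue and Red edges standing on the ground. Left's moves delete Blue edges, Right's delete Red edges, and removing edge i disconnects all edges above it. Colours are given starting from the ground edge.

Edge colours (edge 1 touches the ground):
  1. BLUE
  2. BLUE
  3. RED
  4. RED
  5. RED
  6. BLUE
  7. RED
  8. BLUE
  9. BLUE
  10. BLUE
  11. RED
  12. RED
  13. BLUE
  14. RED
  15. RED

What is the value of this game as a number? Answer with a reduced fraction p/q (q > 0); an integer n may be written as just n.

step 1: add BLUE to get B; options L={ 0 } R={ ∅ } so 1
step 2: add BLUE to get BB; options L={ 0,1 } R={ ∅ } so 2
step 3: add RED to get BBR; options L={ 0,1 } R={ 2 } so 3/2
step 4: add RED to get BBRR; options L={ 0,1 } R={ 3/2,2 } so 5/4
step 5: add RED to get BBRRR; options L={ 0,1 } R={ 5/4,3/2,2 } so 9/8
step 6: add BLUE to get BBRRRB; options L={ 0,1,9/8 } R={ 5/4,3/2,2 } so 19/16
step 7: add RED to get BBRRRBR; options L={ 0,1,9/8 } R={ 19/16,5/4,3/2,2 } so 37/32
step 8: add BLUE to get BBRRRBRB; options L={ 0,1,9/8,37/32 } R={ 19/16,5/4,3/2,2 } so 75/64
step 9: add BLUE to get BBRRRBRBB; options L={ 0,1,9/8,37/32,75/64 } R={ 19/16,5/4,3/2,2 } so 151/128
step 10: add BLUE to get BBRRRBRBBB; options L={ 0,1,9/8,37/32,75/64,151/128 } R={ 19/16,5/4,3/2,2 } so 303/256
step 11: add RED to get BBRRRBRBBBR; options L={ 0,1,9/8,37/32,75/64,151/128 } R={ 303/256,19/16,5/4,3/2,2 } so 605/512
step 12: add RED to get BBRRRBRBBBRR; options L={ 0,1,9/8,37/32,75/64,151/128 } R={ 605/512,303/256,19/16,5/4,3/2,2 } so 1209/1024
step 13: add BLUE to get BBRRRBRBBBRRB; options L={ 0,1,9/8,37/32,75/64,151/128,1209/1024 } R={ 605/512,303/256,19/16,5/4,3/2,2 } so 2419/2048
step 14: add RED to get BBRRRBRBBBRRBR; options L={ 0,1,9/8,37/32,75/64,151/128,1209/1024 } R={ 2419/2048,605/512,303/256,19/16,5/4,3/2,2 } so 4837/4096
step 15: add RED to get BBRRRBRBBBRRBRR; options L={ 0,1,9/8,37/32,75/64,151/128,1209/1024 } R={ 4837/4096,2419/2048,605/512,303/256,19/16,5/4,3/2,2 } so 9673/8192

9673/8192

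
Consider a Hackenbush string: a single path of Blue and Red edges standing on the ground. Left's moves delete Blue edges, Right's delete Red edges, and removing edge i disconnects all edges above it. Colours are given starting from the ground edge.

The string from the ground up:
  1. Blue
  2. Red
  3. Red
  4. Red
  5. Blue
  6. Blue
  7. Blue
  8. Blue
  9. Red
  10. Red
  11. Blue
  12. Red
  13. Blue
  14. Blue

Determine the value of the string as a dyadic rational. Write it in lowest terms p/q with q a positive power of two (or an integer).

1943/8192

g_1 [B]  L=[0]  R=[none]  → 1
g_2 [BR]  L=[0]  R=[1]  → 1/2
g_3 [BRR]  L=[0]  R=[1/2 1]  → 1/4
g_4 [BRRR]  L=[0]  R=[1/4 1/2 1]  → 1/8
g_5 [BRRRB]  L=[0 1/8]  R=[1/4 1/2 1]  → 3/16
g_6 [BRRRBB]  L=[0 1/8 3/16]  R=[1/4 1/2 1]  → 7/32
g_7 [BRRRBBB]  L=[0 1/8 3/16 7/32]  R=[1/4 1/2 1]  → 15/64
g_8 [BRRRBBBB]  L=[0 1/8 3/16 7/32 15/64]  R=[1/4 1/2 1]  → 31/128
g_9 [BRRRBBBBR]  L=[0 1/8 3/16 7/32 15/64]  R=[31/128 1/4 1/2 1]  → 61/256
g_10 [BRRRBBBBRR]  L=[0 1/8 3/16 7/32 15/64]  R=[61/256 31/128 1/4 1/2 1]  → 121/512
g_11 [BRRRBBBBRRB]  L=[0 1/8 3/16 7/32 15/64 121/512]  R=[61/256 31/128 1/4 1/2 1]  → 243/1024
g_12 [BRRRBBBBRRBR]  L=[0 1/8 3/16 7/32 15/64 121/512]  R=[243/1024 61/256 31/128 1/4 1/2 1]  → 485/2048
g_13 [BRRRBBBBRRBRB]  L=[0 1/8 3/16 7/32 15/64 121/512 485/2048]  R=[243/1024 61/256 31/128 1/4 1/2 1]  → 971/4096
g_14 [BRRRBBBBRRBRBB]  L=[0 1/8 3/16 7/32 15/64 121/512 485/2048 971/4096]  R=[243/1024 61/256 31/128 1/4 1/2 1]  → 1943/8192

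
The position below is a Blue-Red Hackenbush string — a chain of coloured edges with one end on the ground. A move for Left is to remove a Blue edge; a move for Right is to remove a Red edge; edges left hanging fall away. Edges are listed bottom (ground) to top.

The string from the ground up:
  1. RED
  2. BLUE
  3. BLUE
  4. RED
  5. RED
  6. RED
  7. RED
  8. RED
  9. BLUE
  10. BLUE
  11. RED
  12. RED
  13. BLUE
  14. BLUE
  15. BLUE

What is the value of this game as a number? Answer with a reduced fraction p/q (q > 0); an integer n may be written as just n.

Build val(s[:k]) for k = 1..15, string s = RED BLUE BLUE RED RED RED RED RED BLUE BLUE RED RED BLUE BLUE BLUE.
step 1: add RED to get R; options L={  } R={ 0 } so -1
step 2: add BLUE to get RB; options L={ -1 } R={ 0 } so -1/2
step 3: add BLUE to get RBB; options L={ -1; -1/2 } R={ 0 } so -1/4
step 4: add RED to get RBBR; options L={ -1; -1/2 } R={ -1/4; 0 } so -3/8
step 5: add RED to get RBBRR; options L={ -1; -1/2 } R={ -3/8; -1/4; 0 } so -7/16
step 6: add RED to get RBBRRR; options L={ -1; -1/2 } R={ -7/16; -3/8; -1/4; 0 } so -15/32
step 7: add RED to get RBBRRRR; options L={ -1; -1/2 } R={ -15/32; -7/16; -3/8; -1/4; 0 } so -31/64
step 8: add RED to get RBBRRRRR; options L={ -1; -1/2 } R={ -31/64; -15/32; -7/16; -3/8; -1/4; 0 } so -63/128
step 9: add BLUE to get RBBRRRRRB; options L={ -1; -1/2; -63/128 } R={ -31/64; -15/32; -7/16; -3/8; -1/4; 0 } so -125/256
step 10: add BLUE to get RBBRRRRRBB; options L={ -1; -1/2; -63/128; -125/256 } R={ -31/64; -15/32; -7/16; -3/8; -1/4; 0 } so -249/512
step 11: add RED to get RBBRRRRRBBR; options L={ -1; -1/2; -63/128; -125/256 } R={ -249/512; -31/64; -15/32; -7/16; -3/8; -1/4; 0 } so -499/1024
step 12: add RED to get RBBRRRRRBBRR; options L={ -1; -1/2; -63/128; -125/256 } R={ -499/1024; -249/512; -31/64; -15/32; -7/16; -3/8; -1/4; 0 } so -999/2048
step 13: add BLUE to get RBBRRRRRBBRRB; options L={ -1; -1/2; -63/128; -125/256; -999/2048 } R={ -499/1024; -249/512; -31/64; -15/32; -7/16; -3/8; -1/4; 0 } so -1997/4096
step 14: add BLUE to get RBBRRRRRBBRRBB; options L={ -1; -1/2; -63/128; -125/256; -999/2048; -1997/4096 } R={ -499/1024; -249/512; -31/64; -15/32; -7/16; -3/8; -1/4; 0 } so -3993/8192
step 15: add BLUE to get RBBRRRRRBBRRBBB; options L={ -1; -1/2; -63/128; -125/256; -999/2048; -1997/4096; -3993/8192 } R={ -499/1024; -249/512; -31/64; -15/32; -7/16; -3/8; -1/4; 0 } so -7985/16384

-7985/16384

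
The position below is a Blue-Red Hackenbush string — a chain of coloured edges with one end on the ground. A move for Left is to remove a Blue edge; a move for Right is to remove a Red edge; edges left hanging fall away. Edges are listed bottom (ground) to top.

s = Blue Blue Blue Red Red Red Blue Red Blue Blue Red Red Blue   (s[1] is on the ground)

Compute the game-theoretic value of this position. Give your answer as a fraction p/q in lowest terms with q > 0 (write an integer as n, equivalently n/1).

2227/1024

G(B) = { 0 | (no moves) } — 1
G(BB) = { 0 1 | (no moves) } — 2
G(BBB) = { 0 1 2 | (no moves) } — 3
G(BBBR) = { 0 1 2 | 3 } — 5/2
G(BBBRR) = { 0 1 2 | 5/2 3 } — 9/4
G(BBBRRR) = { 0 1 2 | 9/4 5/2 3 } — 17/8
G(BBBRRRB) = { 0 1 2 17/8 | 9/4 5/2 3 } — 35/16
G(BBBRRRBR) = { 0 1 2 17/8 | 35/16 9/4 5/2 3 } — 69/32
G(BBBRRRBRB) = { 0 1 2 17/8 69/32 | 35/16 9/4 5/2 3 } — 139/64
G(BBBRRRBRBB) = { 0 1 2 17/8 69/32 139/64 | 35/16 9/4 5/2 3 } — 279/128
G(BBBRRRBRBBR) = { 0 1 2 17/8 69/32 139/64 | 279/128 35/16 9/4 5/2 3 } — 557/256
G(BBBRRRBRBBRR) = { 0 1 2 17/8 69/32 139/64 | 557/256 279/128 35/16 9/4 5/2 3 } — 1113/512
G(BBBRRRBRBBRRB) = { 0 1 2 17/8 69/32 139/64 1113/512 | 557/256 279/128 35/16 9/4 5/2 3 } — 2227/1024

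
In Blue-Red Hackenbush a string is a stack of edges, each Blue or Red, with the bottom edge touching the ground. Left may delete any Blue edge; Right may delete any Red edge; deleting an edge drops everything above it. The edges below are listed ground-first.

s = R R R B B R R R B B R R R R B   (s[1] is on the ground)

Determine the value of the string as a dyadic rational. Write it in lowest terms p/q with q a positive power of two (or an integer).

Recurse on prefixes of the 15-edge string R R R B B R R R B B R R R R B:
edge 1 of 15 (R): { none | 0 } => -1
edge 2 of 15 (R): { none | -1; 0 } => -2
edge 3 of 15 (R): { none | -2; -1; 0 } => -3
edge 4 of 15 (B): { -3 | -2; -1; 0 } => -5/2
edge 5 of 15 (B): { -3; -5/2 | -2; -1; 0 } => -9/4
edge 6 of 15 (R): { -3; -5/2 | -9/4; -2; -1; 0 } => -19/8
edge 7 of 15 (R): { -3; -5/2 | -19/8; -9/4; -2; -1; 0 } => -39/16
edge 8 of 15 (R): { -3; -5/2 | -39/16; -19/8; -9/4; -2; -1; 0 } => -79/32
edge 9 of 15 (B): { -3; -5/2; -79/32 | -39/16; -19/8; -9/4; -2; -1; 0 } => -157/64
edge 10 of 15 (B): { -3; -5/2; -79/32; -157/64 | -39/16; -19/8; -9/4; -2; -1; 0 } => -313/128
edge 11 of 15 (R): { -3; -5/2; -79/32; -157/64 | -313/128; -39/16; -19/8; -9/4; -2; -1; 0 } => -627/256
edge 12 of 15 (R): { -3; -5/2; -79/32; -157/64 | -627/256; -313/128; -39/16; -19/8; -9/4; -2; -1; 0 } => -1255/512
edge 13 of 15 (R): { -3; -5/2; -79/32; -157/64 | -1255/512; -627/256; -313/128; -39/16; -19/8; -9/4; -2; -1; 0 } => -2511/1024
edge 14 of 15 (R): { -3; -5/2; -79/32; -157/64 | -2511/1024; -1255/512; -627/256; -313/128; -39/16; -19/8; -9/4; -2; -1; 0 } => -5023/2048
edge 15 of 15 (B): { -3; -5/2; -79/32; -157/64; -5023/2048 | -2511/1024; -1255/512; -627/256; -313/128; -39/16; -19/8; -9/4; -2; -1; 0 } => -10045/4096

-10045/4096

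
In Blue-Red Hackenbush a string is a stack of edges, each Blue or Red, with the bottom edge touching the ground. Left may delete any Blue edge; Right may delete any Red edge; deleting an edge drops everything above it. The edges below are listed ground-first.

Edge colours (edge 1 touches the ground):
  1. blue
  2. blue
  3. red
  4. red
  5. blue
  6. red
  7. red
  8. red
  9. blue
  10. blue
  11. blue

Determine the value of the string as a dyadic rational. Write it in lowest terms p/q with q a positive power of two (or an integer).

Recurse on prefixes of the 11-edge string blue blue red red blue red red red blue blue blue:
1 of 11 · b · max L 0 · min R +∞ ⇒ 1
2 of 11 · bb · max L 1 · min R +∞ ⇒ 2
3 of 11 · bbr · max L 1 · min R 2 ⇒ 3/2
4 of 11 · bbrr · max L 1 · min R 3/2 ⇒ 5/4
5 of 11 · bbrrb · max L 5/4 · min R 3/2 ⇒ 11/8
6 of 11 · bbrrbr · max L 5/4 · min R 11/8 ⇒ 21/16
7 of 11 · bbrrbrr · max L 5/4 · min R 21/16 ⇒ 41/32
8 of 11 · bbrrbrrr · max L 5/4 · min R 41/32 ⇒ 81/64
9 of 11 · bbrrbrrrb · max L 81/64 · min R 41/32 ⇒ 163/128
10 of 11 · bbrrbrrrbb · max L 163/128 · min R 41/32 ⇒ 327/256
11 of 11 · bbrrbrrrbbb · max L 327/256 · min R 41/32 ⇒ 655/512

655/512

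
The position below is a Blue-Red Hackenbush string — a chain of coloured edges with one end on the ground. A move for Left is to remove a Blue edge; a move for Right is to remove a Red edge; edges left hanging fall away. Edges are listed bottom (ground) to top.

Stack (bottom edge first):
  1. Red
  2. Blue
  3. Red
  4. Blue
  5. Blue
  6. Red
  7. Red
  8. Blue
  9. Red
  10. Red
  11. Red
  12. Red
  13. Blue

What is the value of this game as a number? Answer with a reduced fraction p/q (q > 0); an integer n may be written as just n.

Recurse on prefixes of the 13-edge string Red Blue Red Blue Blue Red Red Blue Red Red Red Red Blue:
edge 1 of 13 (Red): { ∅ | 0 } -> -1
edge 2 of 13 (Blue): { -1 | 0 } -> -1/2
edge 3 of 13 (Red): { -1 | -1/2; 0 } -> -3/4
edge 4 of 13 (Blue): { -1; -3/4 | -1/2; 0 } -> -5/8
edge 5 of 13 (Blue): { -1; -3/4; -5/8 | -1/2; 0 } -> -9/16
edge 6 of 13 (Red): { -1; -3/4; -5/8 | -9/16; -1/2; 0 } -> -19/32
edge 7 of 13 (Red): { -1; -3/4; -5/8 | -19/32; -9/16; -1/2; 0 } -> -39/64
edge 8 of 13 (Blue): { -1; -3/4; -5/8; -39/64 | -19/32; -9/16; -1/2; 0 } -> -77/128
edge 9 of 13 (Red): { -1; -3/4; -5/8; -39/64 | -77/128; -19/32; -9/16; -1/2; 0 } -> -155/256
edge 10 of 13 (Red): { -1; -3/4; -5/8; -39/64 | -155/256; -77/128; -19/32; -9/16; -1/2; 0 } -> -311/512
edge 11 of 13 (Red): { -1; -3/4; -5/8; -39/64 | -311/512; -155/256; -77/128; -19/32; -9/16; -1/2; 0 } -> -623/1024
edge 12 of 13 (Red): { -1; -3/4; -5/8; -39/64 | -623/1024; -311/512; -155/256; -77/128; -19/32; -9/16; -1/2; 0 } -> -1247/2048
edge 13 of 13 (Blue): { -1; -3/4; -5/8; -39/64; -1247/2048 | -623/1024; -311/512; -155/256; -77/128; -19/32; -9/16; -1/2; 0 } -> -2493/4096

-2493/4096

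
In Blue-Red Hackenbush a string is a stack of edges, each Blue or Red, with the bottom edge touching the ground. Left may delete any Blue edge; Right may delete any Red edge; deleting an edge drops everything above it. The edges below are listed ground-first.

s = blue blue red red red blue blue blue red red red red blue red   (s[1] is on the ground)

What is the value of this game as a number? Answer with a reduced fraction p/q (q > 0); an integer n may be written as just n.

edge 1 of 14 (blue): { 0 | — } ⇒ 1
edge 2 of 14 (blue): { 0 1 | — } ⇒ 2
edge 3 of 14 (red): { 0 1 | 2 } ⇒ 3/2
edge 4 of 14 (red): { 0 1 | 3/2 2 } ⇒ 5/4
edge 5 of 14 (red): { 0 1 | 5/4 3/2 2 } ⇒ 9/8
edge 6 of 14 (blue): { 0 1 9/8 | 5/4 3/2 2 } ⇒ 19/16
edge 7 of 14 (blue): { 0 1 9/8 19/16 | 5/4 3/2 2 } ⇒ 39/32
edge 8 of 14 (blue): { 0 1 9/8 19/16 39/32 | 5/4 3/2 2 } ⇒ 79/64
edge 9 of 14 (red): { 0 1 9/8 19/16 39/32 | 79/64 5/4 3/2 2 } ⇒ 157/128
edge 10 of 14 (red): { 0 1 9/8 19/16 39/32 | 157/128 79/64 5/4 3/2 2 } ⇒ 313/256
edge 11 of 14 (red): { 0 1 9/8 19/16 39/32 | 313/256 157/128 79/64 5/4 3/2 2 } ⇒ 625/512
edge 12 of 14 (red): { 0 1 9/8 19/16 39/32 | 625/512 313/256 157/128 79/64 5/4 3/2 2 } ⇒ 1249/1024
edge 13 of 14 (blue): { 0 1 9/8 19/16 39/32 1249/1024 | 625/512 313/256 157/128 79/64 5/4 3/2 2 } ⇒ 2499/2048
edge 14 of 14 (red): { 0 1 9/8 19/16 39/32 1249/1024 | 2499/2048 625/512 313/256 157/128 79/64 5/4 3/2 2 } ⇒ 4997/4096

4997/4096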